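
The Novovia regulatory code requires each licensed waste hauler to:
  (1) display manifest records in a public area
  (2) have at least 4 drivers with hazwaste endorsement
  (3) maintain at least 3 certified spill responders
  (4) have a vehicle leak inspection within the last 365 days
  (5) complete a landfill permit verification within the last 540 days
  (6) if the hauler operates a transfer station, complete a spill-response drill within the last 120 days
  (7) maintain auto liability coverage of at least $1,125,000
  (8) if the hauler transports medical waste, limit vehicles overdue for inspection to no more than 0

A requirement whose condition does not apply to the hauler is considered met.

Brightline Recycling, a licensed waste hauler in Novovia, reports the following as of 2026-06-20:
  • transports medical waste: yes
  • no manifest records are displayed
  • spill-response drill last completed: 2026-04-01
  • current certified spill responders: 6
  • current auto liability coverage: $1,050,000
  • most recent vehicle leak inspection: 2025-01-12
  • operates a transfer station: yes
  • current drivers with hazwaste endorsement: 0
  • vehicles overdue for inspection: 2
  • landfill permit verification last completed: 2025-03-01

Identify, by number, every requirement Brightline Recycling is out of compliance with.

1, 2, 4, 7, 8

1. manifest records absent → not met
2. drivers with hazwaste endorsement 0 < 4 → not met
3. certified spill responders 6 ≥ 3 → met
4. vehicle leak inspection 524 days ago vs limit 365 → not met
5. landfill permit verification 476 days ago vs limit 540 → met
6. condition 'operates a transfer station' holds; spill-response drill 80 days ago vs limit 120 → met
7. auto liability coverage $1,050,000 < $1,125,000 → not met
8. condition 'transports medical waste' holds; vehicles overdue for inspection 2 > 0 → not met
Not met: 1, 2, 4, 7, 8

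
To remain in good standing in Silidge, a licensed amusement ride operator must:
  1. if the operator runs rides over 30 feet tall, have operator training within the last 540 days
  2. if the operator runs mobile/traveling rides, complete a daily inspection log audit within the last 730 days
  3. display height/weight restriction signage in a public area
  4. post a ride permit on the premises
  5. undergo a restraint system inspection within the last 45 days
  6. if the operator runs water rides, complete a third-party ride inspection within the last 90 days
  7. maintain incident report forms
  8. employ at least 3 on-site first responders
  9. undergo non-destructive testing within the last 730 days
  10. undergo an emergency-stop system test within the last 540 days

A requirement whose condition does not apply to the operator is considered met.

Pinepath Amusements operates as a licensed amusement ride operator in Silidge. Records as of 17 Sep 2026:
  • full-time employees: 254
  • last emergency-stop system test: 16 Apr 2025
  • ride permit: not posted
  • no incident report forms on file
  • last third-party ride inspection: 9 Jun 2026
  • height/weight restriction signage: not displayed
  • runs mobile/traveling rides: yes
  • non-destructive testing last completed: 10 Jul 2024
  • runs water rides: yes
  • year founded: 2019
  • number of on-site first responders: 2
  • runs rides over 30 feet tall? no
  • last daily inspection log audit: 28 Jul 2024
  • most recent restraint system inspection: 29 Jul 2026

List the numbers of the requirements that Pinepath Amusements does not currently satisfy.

2, 3, 4, 5, 6, 7, 8, 9

1. condition 'runs rides over 30 feet tall' does not hold → requirement n/a → met
2. condition 'runs mobile/traveling rides' holds; daily inspection log audit 781 days ago vs limit 730 → not met
3. height/weight restriction signage absent → not met
4. ride permit absent → not met
5. restraint system inspection 50 days ago vs limit 45 → not met
6. condition 'runs water rides' holds; third-party ride inspection 100 days ago vs limit 90 → not met
7. incident report forms absent → not met
8. on-site first responders 2 < 3 → not met
9. non-destructive testing 799 days ago vs limit 730 → not met
10. emergency-stop system test 519 days ago vs limit 540 → met
Not met: 2, 3, 4, 5, 6, 7, 8, 9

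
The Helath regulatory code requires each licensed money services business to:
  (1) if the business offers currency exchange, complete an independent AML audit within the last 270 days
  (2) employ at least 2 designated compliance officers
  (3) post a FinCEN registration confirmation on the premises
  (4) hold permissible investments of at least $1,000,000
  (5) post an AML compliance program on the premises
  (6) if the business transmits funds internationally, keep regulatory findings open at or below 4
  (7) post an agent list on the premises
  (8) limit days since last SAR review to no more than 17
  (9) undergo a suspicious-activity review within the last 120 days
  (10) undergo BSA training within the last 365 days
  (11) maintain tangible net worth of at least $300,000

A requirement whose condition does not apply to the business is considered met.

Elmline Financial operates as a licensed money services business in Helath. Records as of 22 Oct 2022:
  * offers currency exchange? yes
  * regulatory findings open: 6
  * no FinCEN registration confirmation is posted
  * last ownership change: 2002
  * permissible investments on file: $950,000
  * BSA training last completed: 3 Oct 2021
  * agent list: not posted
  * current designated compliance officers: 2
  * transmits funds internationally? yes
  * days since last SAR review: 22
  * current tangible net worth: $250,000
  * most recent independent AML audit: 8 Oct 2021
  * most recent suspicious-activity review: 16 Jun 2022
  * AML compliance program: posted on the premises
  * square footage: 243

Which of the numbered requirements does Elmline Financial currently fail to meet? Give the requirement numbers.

1. condition 'offers currency exchange' holds; independent AML audit 379 days ago vs limit 270 → not met
2. designated compliance officers 2 ≥ 2 → met
3. FinCEN registration confirmation absent → not met
4. permissible investments $950,000 < $1,000,000 → not met
5. AML compliance program present → met
6. condition 'transmits funds internationally' holds; regulatory findings open 6 > 4 → not met
7. agent list absent → not met
8. days since last SAR review 22 > 17 → not met
9. suspicious-activity review 128 days ago vs limit 120 → not met
10. BSA training 384 days ago vs limit 365 → not met
11. tangible net worth $250,000 < $300,000 → not met
Not met: 1, 3, 4, 6, 7, 8, 9, 10, 11

1, 3, 4, 6, 7, 8, 9, 10, 11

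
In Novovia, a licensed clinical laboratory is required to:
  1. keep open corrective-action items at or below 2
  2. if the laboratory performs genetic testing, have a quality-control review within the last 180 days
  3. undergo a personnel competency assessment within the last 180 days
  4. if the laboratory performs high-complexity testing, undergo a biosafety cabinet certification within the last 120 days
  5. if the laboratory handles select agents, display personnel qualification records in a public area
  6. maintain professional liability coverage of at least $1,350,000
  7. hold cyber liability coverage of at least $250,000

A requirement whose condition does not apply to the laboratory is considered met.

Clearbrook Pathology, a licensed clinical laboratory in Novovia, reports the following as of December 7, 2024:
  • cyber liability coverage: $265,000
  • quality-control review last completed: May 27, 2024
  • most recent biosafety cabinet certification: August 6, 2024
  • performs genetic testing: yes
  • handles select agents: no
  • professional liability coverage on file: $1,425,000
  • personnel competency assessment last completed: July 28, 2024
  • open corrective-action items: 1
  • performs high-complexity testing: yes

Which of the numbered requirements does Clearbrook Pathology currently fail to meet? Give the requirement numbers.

1. open corrective-action items 1 ≤ 2 → met
2. condition 'performs genetic testing' holds; quality-control review 194 days ago vs limit 180 → not met
3. personnel competency assessment 132 days ago vs limit 180 → met
4. condition 'performs high-complexity testing' holds; biosafety cabinet certification 123 days ago vs limit 120 → not met
5. condition 'handles select agents' does not hold → requirement n/a → met
6. professional liability coverage $1,425,000 ≥ $1,350,000 → met
7. cyber liability coverage $265,000 ≥ $250,000 → met
Not met: 2, 4

2, 4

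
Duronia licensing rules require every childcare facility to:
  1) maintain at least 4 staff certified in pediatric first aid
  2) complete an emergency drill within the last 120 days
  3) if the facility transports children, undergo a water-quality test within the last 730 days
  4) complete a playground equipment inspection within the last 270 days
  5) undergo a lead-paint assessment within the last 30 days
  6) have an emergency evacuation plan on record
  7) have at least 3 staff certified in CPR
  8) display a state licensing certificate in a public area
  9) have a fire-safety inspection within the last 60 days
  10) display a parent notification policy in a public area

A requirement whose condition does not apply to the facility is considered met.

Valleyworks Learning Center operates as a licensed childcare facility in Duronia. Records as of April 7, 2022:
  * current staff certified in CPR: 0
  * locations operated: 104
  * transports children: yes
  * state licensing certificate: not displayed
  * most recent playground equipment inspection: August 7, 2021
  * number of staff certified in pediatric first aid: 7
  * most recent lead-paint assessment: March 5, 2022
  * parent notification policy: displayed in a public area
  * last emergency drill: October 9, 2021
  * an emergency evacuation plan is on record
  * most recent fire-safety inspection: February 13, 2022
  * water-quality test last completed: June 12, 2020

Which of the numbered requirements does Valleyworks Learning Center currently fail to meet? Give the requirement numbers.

1. staff certified in pediatric first aid 7 ≥ 4 → met
2. emergency drill 180 days ago vs limit 120 → not met
3. condition 'transports children' holds; water-quality test 664 days ago vs limit 730 → met
4. playground equipment inspection 243 days ago vs limit 270 → met
5. lead-paint assessment 33 days ago vs limit 30 → not met
6. emergency evacuation plan present → met
7. staff certified in CPR 0 < 3 → not met
8. state licensing certificate absent → not met
9. fire-safety inspection 53 days ago vs limit 60 → met
10. parent notification policy present → met
Not met: 2, 5, 7, 8

2, 5, 7, 8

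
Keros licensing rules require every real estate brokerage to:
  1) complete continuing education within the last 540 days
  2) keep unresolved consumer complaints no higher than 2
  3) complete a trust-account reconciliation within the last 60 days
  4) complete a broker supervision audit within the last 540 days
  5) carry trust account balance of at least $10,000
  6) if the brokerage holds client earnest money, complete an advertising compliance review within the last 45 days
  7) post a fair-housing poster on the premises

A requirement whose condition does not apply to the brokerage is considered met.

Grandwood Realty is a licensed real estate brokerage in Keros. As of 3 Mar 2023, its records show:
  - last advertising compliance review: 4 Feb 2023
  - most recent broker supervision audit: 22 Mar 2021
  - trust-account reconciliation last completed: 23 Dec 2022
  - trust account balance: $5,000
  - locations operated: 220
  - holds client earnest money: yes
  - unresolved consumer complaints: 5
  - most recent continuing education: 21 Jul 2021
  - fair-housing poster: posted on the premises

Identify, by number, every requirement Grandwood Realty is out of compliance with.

1. continuing education 590 days ago vs limit 540 → not met
2. unresolved consumer complaints 5 > 2 → not met
3. trust-account reconciliation 70 days ago vs limit 60 → not met
4. broker supervision audit 711 days ago vs limit 540 → not met
5. trust account balance $5,000 < $10,000 → not met
6. condition 'holds client earnest money' holds; advertising compliance review 27 days ago vs limit 45 → met
7. fair-housing poster present → met
Not met: 1, 2, 3, 4, 5

1, 2, 3, 4, 5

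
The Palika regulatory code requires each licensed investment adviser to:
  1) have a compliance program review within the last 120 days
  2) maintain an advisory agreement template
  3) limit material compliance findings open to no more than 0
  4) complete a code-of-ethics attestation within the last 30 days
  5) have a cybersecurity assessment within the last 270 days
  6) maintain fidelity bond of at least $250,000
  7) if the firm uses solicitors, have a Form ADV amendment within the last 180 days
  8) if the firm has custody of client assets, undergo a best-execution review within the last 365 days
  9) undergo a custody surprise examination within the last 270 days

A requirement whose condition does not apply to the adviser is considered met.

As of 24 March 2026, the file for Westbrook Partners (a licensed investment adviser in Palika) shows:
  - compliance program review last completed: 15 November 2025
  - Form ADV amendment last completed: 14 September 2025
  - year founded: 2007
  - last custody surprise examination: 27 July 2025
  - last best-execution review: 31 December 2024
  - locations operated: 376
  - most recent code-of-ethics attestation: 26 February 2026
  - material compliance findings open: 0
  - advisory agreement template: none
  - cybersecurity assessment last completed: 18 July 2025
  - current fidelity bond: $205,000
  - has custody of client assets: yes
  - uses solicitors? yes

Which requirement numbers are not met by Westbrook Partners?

1. compliance program review 129 days ago vs limit 120 → not met
2. advisory agreement template absent → not met
3. material compliance findings open 0 ≤ 0 → met
4. code-of-ethics attestation 26 days ago vs limit 30 → met
5. cybersecurity assessment 249 days ago vs limit 270 → met
6. fidelity bond $205,000 < $250,000 → not met
7. condition 'uses solicitors' holds; Form ADV amendment 191 days ago vs limit 180 → not met
8. condition 'has custody of client assets' holds; best-execution review 448 days ago vs limit 365 → not met
9. custody surprise examination 240 days ago vs limit 270 → met
Not met: 1, 2, 6, 7, 8

1, 2, 6, 7, 8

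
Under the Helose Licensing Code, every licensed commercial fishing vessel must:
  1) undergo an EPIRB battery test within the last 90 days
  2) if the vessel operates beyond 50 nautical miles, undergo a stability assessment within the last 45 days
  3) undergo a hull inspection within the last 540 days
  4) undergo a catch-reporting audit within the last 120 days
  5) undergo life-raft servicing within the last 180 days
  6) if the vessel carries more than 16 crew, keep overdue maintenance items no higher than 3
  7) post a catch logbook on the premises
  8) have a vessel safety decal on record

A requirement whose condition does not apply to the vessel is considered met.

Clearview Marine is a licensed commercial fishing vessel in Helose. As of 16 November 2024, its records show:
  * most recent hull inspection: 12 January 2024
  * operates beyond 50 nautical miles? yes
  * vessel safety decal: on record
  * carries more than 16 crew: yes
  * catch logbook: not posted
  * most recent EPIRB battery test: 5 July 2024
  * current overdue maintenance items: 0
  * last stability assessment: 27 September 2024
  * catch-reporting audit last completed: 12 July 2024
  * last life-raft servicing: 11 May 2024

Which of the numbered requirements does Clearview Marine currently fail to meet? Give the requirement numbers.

1. EPIRB battery test 134 days ago vs limit 90 → not met
2. condition 'operates beyond 50 nautical miles' holds; stability assessment 50 days ago vs limit 45 → not met
3. hull inspection 309 days ago vs limit 540 → met
4. catch-reporting audit 127 days ago vs limit 120 → not met
5. life-raft servicing 189 days ago vs limit 180 → not met
6. condition 'carries more than 16 crew' holds; overdue maintenance items 0 ≤ 3 → met
7. catch logbook absent → not met
8. vessel safety decal present → met
Not met: 1, 2, 4, 5, 7

1, 2, 4, 5, 7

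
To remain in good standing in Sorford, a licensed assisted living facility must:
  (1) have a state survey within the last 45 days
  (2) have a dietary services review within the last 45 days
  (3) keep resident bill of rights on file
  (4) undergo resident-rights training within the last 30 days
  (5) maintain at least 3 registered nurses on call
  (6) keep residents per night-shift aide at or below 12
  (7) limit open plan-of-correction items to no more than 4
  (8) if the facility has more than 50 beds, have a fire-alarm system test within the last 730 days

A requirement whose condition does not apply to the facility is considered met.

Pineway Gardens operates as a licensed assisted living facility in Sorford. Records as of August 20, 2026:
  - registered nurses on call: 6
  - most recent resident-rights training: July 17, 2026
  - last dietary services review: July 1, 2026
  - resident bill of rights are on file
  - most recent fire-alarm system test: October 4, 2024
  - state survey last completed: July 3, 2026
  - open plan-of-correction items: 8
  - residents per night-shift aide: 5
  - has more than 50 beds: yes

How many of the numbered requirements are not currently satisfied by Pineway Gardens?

4

1. state survey 48 days ago vs limit 45 → not met
2. dietary services review 50 days ago vs limit 45 → not met
3. resident bill of rights present → met
4. resident-rights training 34 days ago vs limit 30 → not met
5. registered nurses on call 6 ≥ 3 → met
6. residents per night-shift aide 5 ≤ 12 → met
7. open plan-of-correction items 8 > 4 → not met
8. condition 'has more than 50 beds' holds; fire-alarm system test 685 days ago vs limit 730 → met
Not met: 4 of 8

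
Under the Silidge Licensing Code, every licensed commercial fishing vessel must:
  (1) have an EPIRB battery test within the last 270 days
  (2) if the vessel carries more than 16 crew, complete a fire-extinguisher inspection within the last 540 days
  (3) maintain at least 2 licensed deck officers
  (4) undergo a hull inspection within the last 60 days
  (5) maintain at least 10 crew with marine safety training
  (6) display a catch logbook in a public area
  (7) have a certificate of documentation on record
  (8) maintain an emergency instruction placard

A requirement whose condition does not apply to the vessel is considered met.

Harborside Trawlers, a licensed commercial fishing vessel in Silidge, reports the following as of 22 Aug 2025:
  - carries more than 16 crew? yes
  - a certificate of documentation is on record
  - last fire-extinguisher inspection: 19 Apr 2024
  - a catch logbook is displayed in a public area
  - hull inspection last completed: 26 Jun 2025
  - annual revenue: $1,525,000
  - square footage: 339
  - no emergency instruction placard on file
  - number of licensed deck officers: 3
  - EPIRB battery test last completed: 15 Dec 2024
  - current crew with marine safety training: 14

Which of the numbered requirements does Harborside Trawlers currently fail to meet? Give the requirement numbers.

8

1. EPIRB battery test 250 days ago vs limit 270 → met
2. condition 'carries more than 16 crew' holds; fire-extinguisher inspection 490 days ago vs limit 540 → met
3. licensed deck officers 3 ≥ 2 → met
4. hull inspection 57 days ago vs limit 60 → met
5. crew with marine safety training 14 ≥ 10 → met
6. catch logbook present → met
7. certificate of documentation present → met
8. emergency instruction placard absent → not met
Not met: 8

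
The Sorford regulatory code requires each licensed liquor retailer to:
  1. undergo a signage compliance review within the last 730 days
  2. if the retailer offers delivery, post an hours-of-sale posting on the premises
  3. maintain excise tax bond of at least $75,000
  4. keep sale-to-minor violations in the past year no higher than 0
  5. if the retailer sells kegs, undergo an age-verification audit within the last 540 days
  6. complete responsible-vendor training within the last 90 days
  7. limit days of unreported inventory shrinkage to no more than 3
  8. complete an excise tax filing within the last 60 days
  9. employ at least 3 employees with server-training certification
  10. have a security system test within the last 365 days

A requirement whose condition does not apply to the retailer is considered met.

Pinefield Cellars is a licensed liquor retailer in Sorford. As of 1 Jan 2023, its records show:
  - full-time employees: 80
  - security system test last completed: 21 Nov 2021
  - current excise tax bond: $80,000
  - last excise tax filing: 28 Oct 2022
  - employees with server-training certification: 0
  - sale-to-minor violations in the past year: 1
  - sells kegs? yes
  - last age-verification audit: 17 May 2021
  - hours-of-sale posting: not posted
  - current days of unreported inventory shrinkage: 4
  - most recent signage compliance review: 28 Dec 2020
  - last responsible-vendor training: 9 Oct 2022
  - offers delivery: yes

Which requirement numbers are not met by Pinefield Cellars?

1. signage compliance review 734 days ago vs limit 730 → not met
2. condition 'offers delivery' holds; hours-of-sale posting absent → not met
3. excise tax bond $80,000 ≥ $75,000 → met
4. sale-to-minor violations in the past year 1 > 0 → not met
5. condition 'sells kegs' holds; age-verification audit 594 days ago vs limit 540 → not met
6. responsible-vendor training 84 days ago vs limit 90 → met
7. days of unreported inventory shrinkage 4 > 3 → not met
8. excise tax filing 65 days ago vs limit 60 → not met
9. employees with server-training certification 0 < 3 → not met
10. security system test 406 days ago vs limit 365 → not met
Not met: 1, 2, 4, 5, 7, 8, 9, 10

1, 2, 4, 5, 7, 8, 9, 10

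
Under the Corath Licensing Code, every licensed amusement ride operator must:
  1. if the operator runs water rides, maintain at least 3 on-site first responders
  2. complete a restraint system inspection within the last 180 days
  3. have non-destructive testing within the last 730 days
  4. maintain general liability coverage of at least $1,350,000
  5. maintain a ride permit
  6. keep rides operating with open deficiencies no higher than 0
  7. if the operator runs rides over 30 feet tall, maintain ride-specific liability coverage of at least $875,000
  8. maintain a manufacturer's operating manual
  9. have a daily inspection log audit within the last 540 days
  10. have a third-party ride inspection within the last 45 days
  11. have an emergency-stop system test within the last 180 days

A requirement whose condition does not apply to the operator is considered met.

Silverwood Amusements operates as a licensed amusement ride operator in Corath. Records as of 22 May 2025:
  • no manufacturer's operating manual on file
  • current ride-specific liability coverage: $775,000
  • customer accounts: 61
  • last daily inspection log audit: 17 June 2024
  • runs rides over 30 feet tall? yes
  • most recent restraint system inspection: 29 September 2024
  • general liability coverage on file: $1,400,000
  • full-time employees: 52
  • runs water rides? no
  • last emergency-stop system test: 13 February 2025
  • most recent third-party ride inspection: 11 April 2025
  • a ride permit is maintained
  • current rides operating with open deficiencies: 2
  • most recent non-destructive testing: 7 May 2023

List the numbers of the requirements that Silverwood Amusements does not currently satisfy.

1. condition 'runs water rides' does not hold → requirement n/a → met
2. restraint system inspection 235 days ago vs limit 180 → not met
3. non-destructive testing 746 days ago vs limit 730 → not met
4. general liability coverage $1,400,000 ≥ $1,350,000 → met
5. ride permit present → met
6. rides operating with open deficiencies 2 > 0 → not met
7. condition 'runs rides over 30 feet tall' holds; ride-specific liability coverage $775,000 < $875,000 → not met
8. manufacturer's operating manual absent → not met
9. daily inspection log audit 339 days ago vs limit 540 → met
10. third-party ride inspection 41 days ago vs limit 45 → met
11. emergency-stop system test 98 days ago vs limit 180 → met
Not met: 2, 3, 6, 7, 8

2, 3, 6, 7, 8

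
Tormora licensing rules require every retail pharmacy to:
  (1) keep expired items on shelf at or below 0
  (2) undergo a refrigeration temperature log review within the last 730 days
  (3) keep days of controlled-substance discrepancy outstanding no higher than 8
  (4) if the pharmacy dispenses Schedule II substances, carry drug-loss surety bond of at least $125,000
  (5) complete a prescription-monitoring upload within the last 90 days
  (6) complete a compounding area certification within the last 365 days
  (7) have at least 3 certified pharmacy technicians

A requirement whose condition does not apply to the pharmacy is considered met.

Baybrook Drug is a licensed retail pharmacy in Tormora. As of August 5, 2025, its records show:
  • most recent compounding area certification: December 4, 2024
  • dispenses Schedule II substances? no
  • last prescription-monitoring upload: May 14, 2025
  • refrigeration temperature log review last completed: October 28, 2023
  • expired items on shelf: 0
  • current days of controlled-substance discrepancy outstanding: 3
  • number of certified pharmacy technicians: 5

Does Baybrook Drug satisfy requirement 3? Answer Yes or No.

3. days of controlled-substance discrepancy outstanding 3 ≤ 8 → met

Yes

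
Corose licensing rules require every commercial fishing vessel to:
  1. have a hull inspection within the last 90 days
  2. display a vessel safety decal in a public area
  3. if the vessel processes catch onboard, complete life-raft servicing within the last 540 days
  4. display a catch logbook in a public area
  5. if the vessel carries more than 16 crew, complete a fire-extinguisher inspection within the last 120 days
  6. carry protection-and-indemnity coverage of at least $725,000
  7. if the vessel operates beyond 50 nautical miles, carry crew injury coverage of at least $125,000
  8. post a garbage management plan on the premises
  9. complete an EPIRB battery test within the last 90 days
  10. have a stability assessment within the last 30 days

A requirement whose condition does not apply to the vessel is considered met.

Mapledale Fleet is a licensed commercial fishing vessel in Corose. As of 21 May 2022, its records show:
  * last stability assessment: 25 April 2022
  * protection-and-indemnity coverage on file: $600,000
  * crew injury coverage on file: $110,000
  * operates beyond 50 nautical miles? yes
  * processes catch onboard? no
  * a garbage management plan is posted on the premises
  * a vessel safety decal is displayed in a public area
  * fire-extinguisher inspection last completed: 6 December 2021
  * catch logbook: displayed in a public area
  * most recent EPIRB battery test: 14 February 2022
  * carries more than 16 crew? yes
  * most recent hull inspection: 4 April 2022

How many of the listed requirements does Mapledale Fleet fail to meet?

1. hull inspection 47 days ago vs limit 90 → met
2. vessel safety decal present → met
3. condition 'processes catch onboard' does not hold → requirement n/a → met
4. catch logbook present → met
5. condition 'carries more than 16 crew' holds; fire-extinguisher inspection 166 days ago vs limit 120 → not met
6. protection-and-indemnity coverage $600,000 < $725,000 → not met
7. condition 'operates beyond 50 nautical miles' holds; crew injury coverage $110,000 < $125,000 → not met
8. garbage management plan present → met
9. EPIRB battery test 96 days ago vs limit 90 → not met
10. stability assessment 26 days ago vs limit 30 → met
Not met: 4 of 10

4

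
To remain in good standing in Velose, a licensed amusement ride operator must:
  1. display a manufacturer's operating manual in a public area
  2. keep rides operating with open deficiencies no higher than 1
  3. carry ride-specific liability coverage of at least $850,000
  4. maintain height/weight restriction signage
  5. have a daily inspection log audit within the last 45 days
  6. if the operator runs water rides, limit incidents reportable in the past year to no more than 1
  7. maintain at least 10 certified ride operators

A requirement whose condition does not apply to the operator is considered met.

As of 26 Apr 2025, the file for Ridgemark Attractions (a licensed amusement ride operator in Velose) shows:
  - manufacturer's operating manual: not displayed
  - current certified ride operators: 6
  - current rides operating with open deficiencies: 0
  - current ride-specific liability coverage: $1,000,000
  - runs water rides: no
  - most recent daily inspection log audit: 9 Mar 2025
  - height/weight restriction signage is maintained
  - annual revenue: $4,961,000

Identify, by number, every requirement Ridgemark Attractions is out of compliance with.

1, 5, 7

1. manufacturer's operating manual absent → not met
2. rides operating with open deficiencies 0 ≤ 1 → met
3. ride-specific liability coverage $1,000,000 ≥ $850,000 → met
4. height/weight restriction signage present → met
5. daily inspection log audit 48 days ago vs limit 45 → not met
6. condition 'runs water rides' does not hold → requirement n/a → met
7. certified ride operators 6 < 10 → not met
Not met: 1, 5, 7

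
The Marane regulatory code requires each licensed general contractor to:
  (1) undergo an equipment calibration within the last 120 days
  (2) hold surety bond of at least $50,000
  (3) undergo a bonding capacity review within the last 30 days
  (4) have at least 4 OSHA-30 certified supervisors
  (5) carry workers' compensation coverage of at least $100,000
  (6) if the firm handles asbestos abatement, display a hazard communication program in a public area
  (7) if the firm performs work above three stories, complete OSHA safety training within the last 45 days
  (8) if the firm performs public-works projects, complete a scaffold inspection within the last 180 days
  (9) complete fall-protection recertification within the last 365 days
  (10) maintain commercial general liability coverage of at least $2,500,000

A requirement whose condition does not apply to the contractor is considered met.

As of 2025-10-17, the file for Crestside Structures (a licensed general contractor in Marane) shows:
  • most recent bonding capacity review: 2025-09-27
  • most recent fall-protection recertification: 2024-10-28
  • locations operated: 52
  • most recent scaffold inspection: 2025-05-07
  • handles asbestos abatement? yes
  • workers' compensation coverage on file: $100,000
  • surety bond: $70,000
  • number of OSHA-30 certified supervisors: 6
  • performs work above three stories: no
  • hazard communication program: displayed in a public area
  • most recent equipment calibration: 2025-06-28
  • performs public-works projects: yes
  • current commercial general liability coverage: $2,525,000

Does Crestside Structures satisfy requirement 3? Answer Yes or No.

3. bonding capacity review 20 days ago vs limit 30 → met

Yes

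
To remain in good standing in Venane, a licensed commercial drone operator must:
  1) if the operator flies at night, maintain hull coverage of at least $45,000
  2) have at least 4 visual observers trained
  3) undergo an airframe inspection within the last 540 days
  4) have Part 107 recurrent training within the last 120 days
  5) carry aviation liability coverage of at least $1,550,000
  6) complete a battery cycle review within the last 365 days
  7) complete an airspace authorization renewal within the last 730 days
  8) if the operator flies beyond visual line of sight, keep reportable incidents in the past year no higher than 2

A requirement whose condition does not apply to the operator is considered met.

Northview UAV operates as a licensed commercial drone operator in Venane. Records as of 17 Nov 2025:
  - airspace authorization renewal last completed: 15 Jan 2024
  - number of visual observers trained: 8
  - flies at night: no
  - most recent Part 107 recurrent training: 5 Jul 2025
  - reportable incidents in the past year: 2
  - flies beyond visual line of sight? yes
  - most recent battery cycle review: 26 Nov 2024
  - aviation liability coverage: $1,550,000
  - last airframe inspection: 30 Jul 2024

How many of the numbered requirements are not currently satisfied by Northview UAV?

1. condition 'flies at night' does not hold → requirement n/a → met
2. visual observers trained 8 ≥ 4 → met
3. airframe inspection 475 days ago vs limit 540 → met
4. Part 107 recurrent training 135 days ago vs limit 120 → not met
5. aviation liability coverage $1,550,000 ≥ $1,550,000 → met
6. battery cycle review 356 days ago vs limit 365 → met
7. airspace authorization renewal 672 days ago vs limit 730 → met
8. condition 'flies beyond visual line of sight' holds; reportable incidents in the past year 2 ≤ 2 → met
Not met: 1 of 8

1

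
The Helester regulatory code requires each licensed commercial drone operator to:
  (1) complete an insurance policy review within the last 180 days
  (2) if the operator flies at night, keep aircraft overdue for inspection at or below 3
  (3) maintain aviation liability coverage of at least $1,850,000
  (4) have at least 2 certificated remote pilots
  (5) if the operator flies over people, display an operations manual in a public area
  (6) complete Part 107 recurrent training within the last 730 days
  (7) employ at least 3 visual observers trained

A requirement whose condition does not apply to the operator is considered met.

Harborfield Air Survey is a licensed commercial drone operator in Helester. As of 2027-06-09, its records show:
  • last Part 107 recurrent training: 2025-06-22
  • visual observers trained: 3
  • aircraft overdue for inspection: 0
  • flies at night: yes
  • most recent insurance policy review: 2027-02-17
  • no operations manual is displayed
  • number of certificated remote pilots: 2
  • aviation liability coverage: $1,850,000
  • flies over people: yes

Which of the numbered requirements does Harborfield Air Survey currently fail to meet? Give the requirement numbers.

5

1. insurance policy review 112 days ago vs limit 180 → met
2. condition 'flies at night' holds; aircraft overdue for inspection 0 ≤ 3 → met
3. aviation liability coverage $1,850,000 ≥ $1,850,000 → met
4. certificated remote pilots 2 ≥ 2 → met
5. condition 'flies over people' holds; operations manual absent → not met
6. Part 107 recurrent training 717 days ago vs limit 730 → met
7. visual observers trained 3 ≥ 3 → met
Not met: 5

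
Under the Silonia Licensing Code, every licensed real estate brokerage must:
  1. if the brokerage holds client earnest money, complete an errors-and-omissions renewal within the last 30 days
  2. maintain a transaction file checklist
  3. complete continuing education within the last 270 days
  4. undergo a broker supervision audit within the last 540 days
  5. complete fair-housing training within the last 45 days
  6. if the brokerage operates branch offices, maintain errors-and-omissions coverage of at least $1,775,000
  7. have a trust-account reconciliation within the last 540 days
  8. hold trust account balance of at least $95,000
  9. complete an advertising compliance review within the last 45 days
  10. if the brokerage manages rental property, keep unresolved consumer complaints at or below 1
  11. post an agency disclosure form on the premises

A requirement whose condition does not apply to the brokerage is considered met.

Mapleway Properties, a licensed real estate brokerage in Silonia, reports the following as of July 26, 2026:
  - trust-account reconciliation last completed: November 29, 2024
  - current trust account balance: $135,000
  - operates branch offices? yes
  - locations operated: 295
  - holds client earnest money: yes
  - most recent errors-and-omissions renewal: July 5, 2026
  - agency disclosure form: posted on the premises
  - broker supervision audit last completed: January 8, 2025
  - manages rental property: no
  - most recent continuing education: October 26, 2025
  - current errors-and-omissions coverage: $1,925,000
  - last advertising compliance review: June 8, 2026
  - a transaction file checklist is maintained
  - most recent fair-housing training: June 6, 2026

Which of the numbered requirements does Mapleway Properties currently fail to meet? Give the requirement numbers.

1. condition 'holds client earnest money' holds; errors-and-omissions renewal 21 days ago vs limit 30 → met
2. transaction file checklist present → met
3. continuing education 273 days ago vs limit 270 → not met
4. broker supervision audit 564 days ago vs limit 540 → not met
5. fair-housing training 50 days ago vs limit 45 → not met
6. condition 'operates branch offices' holds; errors-and-omissions coverage $1,925,000 ≥ $1,775,000 → met
7. trust-account reconciliation 604 days ago vs limit 540 → not met
8. trust account balance $135,000 ≥ $95,000 → met
9. advertising compliance review 48 days ago vs limit 45 → not met
10. condition 'manages rental property' does not hold → requirement n/a → met
11. agency disclosure form present → met
Not met: 3, 4, 5, 7, 9

3, 4, 5, 7, 9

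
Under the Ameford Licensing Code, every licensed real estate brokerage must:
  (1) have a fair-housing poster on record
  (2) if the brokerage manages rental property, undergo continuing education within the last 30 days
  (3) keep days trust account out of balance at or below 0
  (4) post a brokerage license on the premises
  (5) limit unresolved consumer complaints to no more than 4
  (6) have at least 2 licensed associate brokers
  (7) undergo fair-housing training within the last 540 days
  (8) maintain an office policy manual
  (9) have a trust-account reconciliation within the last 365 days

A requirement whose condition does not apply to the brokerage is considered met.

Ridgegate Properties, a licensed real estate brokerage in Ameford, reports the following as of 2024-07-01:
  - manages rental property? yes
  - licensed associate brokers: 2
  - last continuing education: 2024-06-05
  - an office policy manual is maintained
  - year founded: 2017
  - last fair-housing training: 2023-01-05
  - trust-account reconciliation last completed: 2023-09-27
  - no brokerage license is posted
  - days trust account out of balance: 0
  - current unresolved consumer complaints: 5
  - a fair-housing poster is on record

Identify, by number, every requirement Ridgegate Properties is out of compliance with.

4, 5, 7

1. fair-housing poster present → met
2. condition 'manages rental property' holds; continuing education 26 days ago vs limit 30 → met
3. days trust account out of balance 0 ≤ 0 → met
4. brokerage license absent → not met
5. unresolved consumer complaints 5 > 4 → not met
6. licensed associate brokers 2 ≥ 2 → met
7. fair-housing training 543 days ago vs limit 540 → not met
8. office policy manual present → met
9. trust-account reconciliation 278 days ago vs limit 365 → met
Not met: 4, 5, 7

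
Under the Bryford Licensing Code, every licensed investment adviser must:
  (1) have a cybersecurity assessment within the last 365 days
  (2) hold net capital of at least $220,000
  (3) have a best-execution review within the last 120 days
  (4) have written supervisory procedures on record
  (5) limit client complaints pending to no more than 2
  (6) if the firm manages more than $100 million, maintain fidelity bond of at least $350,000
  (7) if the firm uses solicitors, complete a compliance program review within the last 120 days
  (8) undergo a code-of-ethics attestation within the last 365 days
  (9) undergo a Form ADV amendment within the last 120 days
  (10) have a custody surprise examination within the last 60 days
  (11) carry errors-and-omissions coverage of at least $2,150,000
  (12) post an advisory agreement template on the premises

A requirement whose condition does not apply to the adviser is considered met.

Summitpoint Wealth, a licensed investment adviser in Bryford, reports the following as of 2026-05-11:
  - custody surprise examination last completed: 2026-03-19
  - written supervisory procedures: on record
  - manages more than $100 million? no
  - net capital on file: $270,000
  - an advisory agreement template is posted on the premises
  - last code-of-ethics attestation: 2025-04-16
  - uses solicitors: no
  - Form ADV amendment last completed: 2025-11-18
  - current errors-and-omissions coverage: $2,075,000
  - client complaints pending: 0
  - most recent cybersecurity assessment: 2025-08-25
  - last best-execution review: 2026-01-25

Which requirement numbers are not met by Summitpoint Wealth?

1. cybersecurity assessment 259 days ago vs limit 365 → met
2. net capital $270,000 ≥ $220,000 → met
3. best-execution review 106 days ago vs limit 120 → met
4. written supervisory procedures present → met
5. client complaints pending 0 ≤ 2 → met
6. condition 'manages more than $100 million' does not hold → requirement n/a → met
7. condition 'uses solicitors' does not hold → requirement n/a → met
8. code-of-ethics attestation 390 days ago vs limit 365 → not met
9. Form ADV amendment 174 days ago vs limit 120 → not met
10. custody surprise examination 53 days ago vs limit 60 → met
11. errors-and-omissions coverage $2,075,000 < $2,150,000 → not met
12. advisory agreement template present → met
Not met: 8, 9, 11

8, 9, 11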